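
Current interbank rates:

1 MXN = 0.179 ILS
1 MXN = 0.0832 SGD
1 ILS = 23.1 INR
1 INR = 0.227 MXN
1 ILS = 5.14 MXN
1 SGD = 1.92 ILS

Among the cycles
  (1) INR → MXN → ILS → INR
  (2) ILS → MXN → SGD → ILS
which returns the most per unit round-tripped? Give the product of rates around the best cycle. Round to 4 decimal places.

(1) 0.227 × 0.179 × 23.1 = 0.93862
(2) 5.14 × 0.0832 × 1.92 = 0.82108
Highest is cycle (1) at 0.9386 (≤1, no arbitrage).

0.9386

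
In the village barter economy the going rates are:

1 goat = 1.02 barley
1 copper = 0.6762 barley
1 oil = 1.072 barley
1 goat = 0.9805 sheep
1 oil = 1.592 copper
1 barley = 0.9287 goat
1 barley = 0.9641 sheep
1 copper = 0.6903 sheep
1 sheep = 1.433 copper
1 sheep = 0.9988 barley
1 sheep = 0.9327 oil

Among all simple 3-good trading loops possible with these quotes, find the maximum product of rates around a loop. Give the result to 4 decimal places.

1.0250

oil→copper→sheep→oil: 1.592 × 0.6903 × 0.9327 = 1.02500
oil→barley→sheep→oil: 1.072 × 0.9641 × 0.9327 = 0.96396
copper→barley→sheep→copper: 0.6762 × 0.9641 × 1.433 = 0.93421
goat→sheep→barley→goat: 0.9805 × 0.9988 × 0.9287 = 0.90950
Maximum is oil→copper→sheep→oil at 1.0250; arbitrage exists.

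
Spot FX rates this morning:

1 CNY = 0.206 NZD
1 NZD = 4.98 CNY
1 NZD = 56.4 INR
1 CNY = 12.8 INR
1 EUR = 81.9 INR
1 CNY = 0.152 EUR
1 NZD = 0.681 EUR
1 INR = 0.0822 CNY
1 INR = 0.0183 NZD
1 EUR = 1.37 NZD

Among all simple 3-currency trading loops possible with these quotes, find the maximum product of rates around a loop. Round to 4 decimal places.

CNY→INR→NZD→CNY: 12.8 × 0.0183 × 4.98 = 1.16652
CNY→EUR→NZD→CNY: 0.152 × 1.37 × 4.98 = 1.03704
CNY→EUR→INR→CNY: 0.152 × 81.9 × 0.0822 = 1.02329
NZD→EUR→INR→NZD: 0.681 × 81.9 × 0.0183 = 1.02066
CNY→NZD→INR→CNY: 0.206 × 56.4 × 0.0822 = 0.95503
Maximum is CNY→INR→NZD→CNY at 1.1665; arbitrage exists.

1.1665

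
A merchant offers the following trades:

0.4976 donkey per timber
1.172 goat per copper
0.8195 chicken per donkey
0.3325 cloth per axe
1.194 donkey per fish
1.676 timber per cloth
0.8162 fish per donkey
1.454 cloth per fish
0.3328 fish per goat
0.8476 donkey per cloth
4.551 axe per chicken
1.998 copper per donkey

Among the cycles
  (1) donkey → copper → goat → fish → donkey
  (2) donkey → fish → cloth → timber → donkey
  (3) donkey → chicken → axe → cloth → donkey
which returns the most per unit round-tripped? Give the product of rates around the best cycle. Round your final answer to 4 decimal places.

1.0511

(1) 1.998 × 1.172 × 0.3328 × 1.194 = 0.93049
(2) 0.8162 × 1.454 × 1.676 × 0.4976 = 0.98973
(3) 0.8195 × 4.551 × 0.3325 × 0.8476 = 1.05109
Highest is cycle (3) at 1.0511 (>1, arbitrage).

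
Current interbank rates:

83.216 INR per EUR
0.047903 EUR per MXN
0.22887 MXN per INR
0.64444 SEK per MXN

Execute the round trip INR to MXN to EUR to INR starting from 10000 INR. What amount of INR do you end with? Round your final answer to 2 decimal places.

9123.44

10000 INR × 0.22887 = 2288.7 MXN
2288.7 MXN × 0.047903 = 109.6355961 EUR
109.6355961 EUR × 83.216 = 9123.4357650576 INR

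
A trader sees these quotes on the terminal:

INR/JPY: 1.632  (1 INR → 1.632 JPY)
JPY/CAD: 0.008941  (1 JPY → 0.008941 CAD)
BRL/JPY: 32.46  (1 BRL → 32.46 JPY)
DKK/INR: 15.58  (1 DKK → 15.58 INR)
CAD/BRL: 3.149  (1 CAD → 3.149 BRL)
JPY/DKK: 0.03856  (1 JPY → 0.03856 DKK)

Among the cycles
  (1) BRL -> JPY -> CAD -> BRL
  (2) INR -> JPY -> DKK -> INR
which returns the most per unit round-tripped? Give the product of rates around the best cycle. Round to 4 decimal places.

0.9804

(1) 32.46 × 0.008941 × 3.149 = 0.91392
(2) 1.632 × 0.03856 × 15.58 = 0.98045
Highest is cycle (2) at 0.9804 (≤1, no arbitrage).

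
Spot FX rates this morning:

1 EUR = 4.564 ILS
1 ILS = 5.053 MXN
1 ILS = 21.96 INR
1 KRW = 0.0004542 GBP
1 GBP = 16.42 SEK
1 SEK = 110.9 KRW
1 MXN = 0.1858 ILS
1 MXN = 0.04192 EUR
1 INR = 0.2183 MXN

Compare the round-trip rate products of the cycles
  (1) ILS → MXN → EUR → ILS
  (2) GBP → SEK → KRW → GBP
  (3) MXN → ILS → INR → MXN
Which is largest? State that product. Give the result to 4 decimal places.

0.9668

(1) 5.053 × 0.04192 × 4.564 = 0.96675
(2) 16.42 × 110.9 × 0.0004542 = 0.82709
(3) 0.1858 × 21.96 × 0.2183 = 0.89070
Highest is cycle (1) at 0.9668 (≤1, no arbitrage).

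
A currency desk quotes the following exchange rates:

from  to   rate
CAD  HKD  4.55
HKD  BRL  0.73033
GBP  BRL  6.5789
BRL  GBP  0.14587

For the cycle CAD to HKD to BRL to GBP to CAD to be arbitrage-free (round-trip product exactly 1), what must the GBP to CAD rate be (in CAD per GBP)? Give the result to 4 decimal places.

Known legs of the cycle: 4.55 × 0.73033 × 0.14587 = 0.484726228805
For no arbitrage the full-cycle product must be 1, so the missing rate is 1 / 0.484726228805 ≈ 2.063020.

2.0630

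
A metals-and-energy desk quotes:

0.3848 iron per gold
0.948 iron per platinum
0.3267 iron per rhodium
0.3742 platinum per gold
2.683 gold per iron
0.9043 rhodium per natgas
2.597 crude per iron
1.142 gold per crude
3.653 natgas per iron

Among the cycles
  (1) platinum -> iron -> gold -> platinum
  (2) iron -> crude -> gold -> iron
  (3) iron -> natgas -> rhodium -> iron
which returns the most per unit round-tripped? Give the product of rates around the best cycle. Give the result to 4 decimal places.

1.1412

(1) 0.948 × 2.683 × 0.3742 = 0.95177
(2) 2.597 × 1.142 × 0.3848 = 1.14123
(3) 3.653 × 0.9043 × 0.3267 = 1.07922
Highest is cycle (2) at 1.1412 (>1, arbitrage).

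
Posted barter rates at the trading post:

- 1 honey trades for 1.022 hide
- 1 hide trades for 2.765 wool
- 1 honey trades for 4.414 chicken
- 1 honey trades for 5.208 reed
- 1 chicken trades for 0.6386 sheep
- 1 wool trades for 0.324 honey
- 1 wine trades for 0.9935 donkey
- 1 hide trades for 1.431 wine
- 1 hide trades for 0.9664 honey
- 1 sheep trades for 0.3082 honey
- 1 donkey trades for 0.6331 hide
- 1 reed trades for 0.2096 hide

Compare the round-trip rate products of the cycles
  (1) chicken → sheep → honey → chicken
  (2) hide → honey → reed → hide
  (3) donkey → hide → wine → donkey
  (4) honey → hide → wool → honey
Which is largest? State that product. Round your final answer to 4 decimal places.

1.0549

(1) 0.6386 × 0.3082 × 4.414 = 0.86875
(2) 0.9664 × 5.208 × 0.2096 = 1.05492
(3) 0.6331 × 1.431 × 0.9935 = 0.90008
(4) 1.022 × 2.765 × 0.324 = 0.91557
Highest is cycle (2) at 1.0549 (>1, arbitrage).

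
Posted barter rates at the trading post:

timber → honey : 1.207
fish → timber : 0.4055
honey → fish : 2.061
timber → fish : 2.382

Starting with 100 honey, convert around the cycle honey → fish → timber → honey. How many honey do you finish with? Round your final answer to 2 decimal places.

100.87

100 honey × 2.061 = 206.1 fish
206.1 fish × 0.4055 = 83.57355 timber
83.57355 timber × 1.207 = 100.87327485 honey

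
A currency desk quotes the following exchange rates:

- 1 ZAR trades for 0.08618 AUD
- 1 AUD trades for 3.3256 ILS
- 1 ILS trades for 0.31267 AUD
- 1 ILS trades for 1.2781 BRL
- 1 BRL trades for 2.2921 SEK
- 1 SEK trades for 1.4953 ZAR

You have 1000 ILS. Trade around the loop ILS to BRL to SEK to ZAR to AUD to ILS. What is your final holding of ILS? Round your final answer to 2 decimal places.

1255.46

1000 ILS × 1.2781 = 1278.1 BRL
1278.1 BRL × 2.2921 = 2929.53301 SEK
2929.53301 SEK × 1.4953 = 4380.530709853 ZAR
4380.530709853 ZAR × 0.08618 = 377.51413657513154 AUD
377.51413657513154 AUD × 3.3256 = 1255.461012594257449424 ILS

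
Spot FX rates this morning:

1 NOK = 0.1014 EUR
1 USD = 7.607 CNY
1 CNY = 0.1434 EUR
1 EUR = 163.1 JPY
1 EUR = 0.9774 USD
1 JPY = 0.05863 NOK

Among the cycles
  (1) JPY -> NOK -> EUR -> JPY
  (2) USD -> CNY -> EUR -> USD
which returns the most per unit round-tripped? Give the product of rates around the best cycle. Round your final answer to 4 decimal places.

(1) 0.05863 × 0.1014 × 163.1 = 0.96964
(2) 7.607 × 0.1434 × 0.9774 = 1.06619
Highest is cycle (2) at 1.0662 (>1, arbitrage).

1.0662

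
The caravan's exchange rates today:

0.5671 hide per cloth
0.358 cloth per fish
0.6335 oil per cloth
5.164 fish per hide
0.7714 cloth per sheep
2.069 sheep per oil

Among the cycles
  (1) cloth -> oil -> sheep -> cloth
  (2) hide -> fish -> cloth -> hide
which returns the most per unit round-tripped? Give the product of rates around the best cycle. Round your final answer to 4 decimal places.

1.0484

(1) 0.6335 × 2.069 × 0.7714 = 1.01108
(2) 5.164 × 0.358 × 0.5671 = 1.04840
Highest is cycle (2) at 1.0484 (>1, arbitrage).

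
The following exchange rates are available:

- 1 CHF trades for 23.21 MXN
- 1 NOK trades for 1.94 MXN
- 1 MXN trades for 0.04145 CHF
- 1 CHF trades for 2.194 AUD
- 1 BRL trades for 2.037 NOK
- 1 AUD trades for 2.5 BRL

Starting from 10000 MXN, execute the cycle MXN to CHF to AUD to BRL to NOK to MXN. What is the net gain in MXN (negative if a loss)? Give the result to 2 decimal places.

10000 MXN × 0.04145 = 414.5 CHF
414.5 CHF × 2.194 = 909.413 AUD
909.413 AUD × 2.5 = 2273.5325 BRL
2273.5325 BRL × 2.037 = 4631.1857025 NOK
4631.1857025 NOK × 1.94 = 8984.50026285 MXN
Net change: 8984.50026285 − 10000 = -1015.49973715 MXN

-1015.50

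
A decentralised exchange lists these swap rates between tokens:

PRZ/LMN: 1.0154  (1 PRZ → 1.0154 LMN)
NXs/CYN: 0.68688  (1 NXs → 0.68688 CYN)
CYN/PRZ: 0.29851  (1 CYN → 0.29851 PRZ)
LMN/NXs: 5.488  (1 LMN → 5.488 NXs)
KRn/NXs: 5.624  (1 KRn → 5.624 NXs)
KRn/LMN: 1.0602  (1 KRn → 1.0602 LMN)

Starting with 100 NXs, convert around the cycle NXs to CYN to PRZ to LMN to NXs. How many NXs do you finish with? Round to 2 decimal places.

100 NXs × 0.68688 = 68.688 CYN
68.688 CYN × 0.29851 = 20.50405488 PRZ
20.50405488 PRZ × 1.0154 = 20.819817325152 LMN
20.819817325152 LMN × 5.488 = 114.259157480434176 NXs

114.26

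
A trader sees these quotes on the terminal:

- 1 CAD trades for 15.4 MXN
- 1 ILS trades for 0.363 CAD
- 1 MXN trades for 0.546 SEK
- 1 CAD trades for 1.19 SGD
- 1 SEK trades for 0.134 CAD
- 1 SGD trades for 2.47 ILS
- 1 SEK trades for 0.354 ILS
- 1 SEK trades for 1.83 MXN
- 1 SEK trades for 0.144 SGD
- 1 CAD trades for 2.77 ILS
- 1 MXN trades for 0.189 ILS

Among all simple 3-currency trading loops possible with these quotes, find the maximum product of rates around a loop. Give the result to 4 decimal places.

1.1267

CAD→MXN→SEK→CAD: 15.4 × 0.546 × 0.134 = 1.12673
CAD→SGD→ILS→CAD: 1.19 × 2.47 × 0.363 = 1.06697
CAD→MXN→ILS→CAD: 15.4 × 0.189 × 0.363 = 1.05655
Maximum is CAD→MXN→SEK→CAD at 1.1267; arbitrage exists.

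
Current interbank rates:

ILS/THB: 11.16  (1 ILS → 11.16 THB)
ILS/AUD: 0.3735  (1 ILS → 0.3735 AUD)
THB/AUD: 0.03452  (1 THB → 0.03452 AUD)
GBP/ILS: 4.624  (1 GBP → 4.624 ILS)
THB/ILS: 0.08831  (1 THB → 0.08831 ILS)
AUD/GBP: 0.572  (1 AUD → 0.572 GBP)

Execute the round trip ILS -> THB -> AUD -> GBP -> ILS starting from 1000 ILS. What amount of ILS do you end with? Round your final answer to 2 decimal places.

1000 ILS × 11.16 = 11160 THB
11160 THB × 0.03452 = 385.2432 AUD
385.2432 AUD × 0.572 = 220.3591104 GBP
220.3591104 GBP × 4.624 = 1018.9405264896 ILS

1018.94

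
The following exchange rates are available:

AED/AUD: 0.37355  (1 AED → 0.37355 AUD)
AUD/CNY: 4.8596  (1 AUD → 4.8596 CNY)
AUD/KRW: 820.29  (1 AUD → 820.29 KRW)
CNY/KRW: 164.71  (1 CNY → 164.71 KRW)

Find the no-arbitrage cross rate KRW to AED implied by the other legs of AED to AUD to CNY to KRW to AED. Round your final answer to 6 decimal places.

0.003344

Known legs of the cycle: 0.37355 × 4.8596 × 164.71 = 298.9986526618
For no arbitrage the full-cycle product must be 1, so the missing rate is 1 / 298.9986526618 ≈ 0.00334450.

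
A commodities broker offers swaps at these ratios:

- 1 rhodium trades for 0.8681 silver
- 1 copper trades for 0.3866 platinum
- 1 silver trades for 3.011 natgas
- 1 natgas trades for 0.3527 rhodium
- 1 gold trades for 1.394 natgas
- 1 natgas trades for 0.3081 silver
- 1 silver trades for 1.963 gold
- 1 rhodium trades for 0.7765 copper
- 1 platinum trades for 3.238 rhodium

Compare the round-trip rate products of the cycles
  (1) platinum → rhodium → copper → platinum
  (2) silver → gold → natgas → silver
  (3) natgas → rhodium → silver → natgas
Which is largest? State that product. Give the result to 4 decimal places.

(1) 3.238 × 0.7765 × 0.3866 = 0.97203
(2) 1.963 × 1.394 × 0.3081 = 0.84309
(3) 0.3527 × 0.8681 × 3.011 = 0.92190
Highest is cycle (1) at 0.9720 (≤1, no arbitrage).

0.9720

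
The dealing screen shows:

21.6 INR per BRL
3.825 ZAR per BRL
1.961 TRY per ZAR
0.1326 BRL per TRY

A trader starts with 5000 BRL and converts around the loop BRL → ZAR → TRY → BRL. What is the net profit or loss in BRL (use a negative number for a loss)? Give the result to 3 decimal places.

-26.953

5000 BRL × 3.825 = 19125 ZAR
19125 ZAR × 1.961 = 37504.125 TRY
37504.125 TRY × 0.1326 = 4973.046975 BRL
Net change: 4973.046975 − 5000 = -26.953025 BRL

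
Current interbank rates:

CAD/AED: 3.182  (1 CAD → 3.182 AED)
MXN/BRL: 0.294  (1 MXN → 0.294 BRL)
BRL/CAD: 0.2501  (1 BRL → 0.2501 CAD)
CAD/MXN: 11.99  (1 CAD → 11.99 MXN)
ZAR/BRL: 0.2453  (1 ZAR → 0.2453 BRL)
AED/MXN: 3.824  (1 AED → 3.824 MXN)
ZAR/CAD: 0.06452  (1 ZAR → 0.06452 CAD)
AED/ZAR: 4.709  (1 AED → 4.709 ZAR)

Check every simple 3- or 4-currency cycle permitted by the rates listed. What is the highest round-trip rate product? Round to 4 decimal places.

ZAR→CAD→AED→ZAR: 0.06452 × 3.182 × 4.709 = 0.96677
BRL→CAD→AED→ZAR→BRL: 0.2501 × 3.182 × 4.709 × 0.2453 = 0.91926
BRL→CAD→AED→MXN→BRL: 0.2501 × 3.182 × 3.824 × 0.294 = 0.89470
BRL→CAD→MXN→BRL: 0.2501 × 11.99 × 0.294 = 0.88162
Maximum is ZAR→CAD→AED→ZAR at 0.9668; no arbitrage — every cycle loses value.

0.9668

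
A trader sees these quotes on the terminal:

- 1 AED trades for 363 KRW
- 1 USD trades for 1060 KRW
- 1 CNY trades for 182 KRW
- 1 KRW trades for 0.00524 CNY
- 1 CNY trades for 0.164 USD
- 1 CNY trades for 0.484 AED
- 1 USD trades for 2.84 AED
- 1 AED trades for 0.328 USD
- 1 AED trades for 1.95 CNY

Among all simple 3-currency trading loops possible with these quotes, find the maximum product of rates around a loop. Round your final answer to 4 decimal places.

0.9206

KRW→CNY→AED→KRW: 0.00524 × 0.484 × 363 = 0.92063
KRW→CNY→USD→KRW: 0.00524 × 0.164 × 1060 = 0.91092
USD→AED→CNY→USD: 2.84 × 1.95 × 0.164 = 0.90823
Maximum is KRW→CNY→AED→KRW at 0.9206; no arbitrage — every cycle loses value.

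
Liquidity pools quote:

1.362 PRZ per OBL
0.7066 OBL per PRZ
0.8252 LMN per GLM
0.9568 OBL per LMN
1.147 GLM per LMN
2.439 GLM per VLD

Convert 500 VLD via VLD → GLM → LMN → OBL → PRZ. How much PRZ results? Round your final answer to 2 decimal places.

500 VLD × 2.439 = 1219.5 GLM
1219.5 GLM × 0.8252 = 1006.3314 LMN
1006.3314 LMN × 0.9568 = 962.85788352 OBL
962.85788352 OBL × 1.362 = 1311.41243735424 PRZ

1311.41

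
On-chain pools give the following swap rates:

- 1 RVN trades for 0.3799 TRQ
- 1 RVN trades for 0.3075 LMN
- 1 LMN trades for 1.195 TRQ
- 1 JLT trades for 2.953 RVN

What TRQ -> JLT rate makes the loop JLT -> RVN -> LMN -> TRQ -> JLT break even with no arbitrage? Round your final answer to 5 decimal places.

Known legs of the cycle: 2.953 × 0.3075 × 1.195 = 1.0851167625
For no arbitrage the full-cycle product must be 1, so the missing rate is 1 / 1.0851167625 ≈ 0.9215598.

0.92156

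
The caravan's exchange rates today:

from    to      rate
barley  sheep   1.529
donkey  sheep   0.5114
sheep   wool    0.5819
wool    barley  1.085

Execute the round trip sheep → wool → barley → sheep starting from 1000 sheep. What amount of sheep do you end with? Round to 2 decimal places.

965.35

1000 sheep × 0.5819 = 581.9 wool
581.9 wool × 1.085 = 631.3615 barley
631.3615 barley × 1.529 = 965.3517335 sheep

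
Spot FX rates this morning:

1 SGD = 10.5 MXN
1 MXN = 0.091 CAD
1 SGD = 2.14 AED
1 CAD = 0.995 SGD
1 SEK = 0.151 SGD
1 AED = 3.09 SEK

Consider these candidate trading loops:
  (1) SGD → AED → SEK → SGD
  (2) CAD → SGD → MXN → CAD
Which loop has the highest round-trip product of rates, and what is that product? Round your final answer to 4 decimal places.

0.9985

(1) 2.14 × 3.09 × 0.151 = 0.99850
(2) 0.995 × 10.5 × 0.091 = 0.95072
Highest is cycle (1) at 0.9985 (≤1, no arbitrage).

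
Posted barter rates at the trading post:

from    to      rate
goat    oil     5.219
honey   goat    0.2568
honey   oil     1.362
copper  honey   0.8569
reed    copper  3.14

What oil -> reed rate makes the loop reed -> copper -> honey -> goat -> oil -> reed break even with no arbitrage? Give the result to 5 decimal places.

Known legs of the cycle: 3.14 × 0.8569 × 0.2568 × 5.219 = 3.6061360473072
For no arbitrage the full-cycle product must be 1, so the missing rate is 1 / 3.6061360473072 ≈ 0.2773051.

0.27731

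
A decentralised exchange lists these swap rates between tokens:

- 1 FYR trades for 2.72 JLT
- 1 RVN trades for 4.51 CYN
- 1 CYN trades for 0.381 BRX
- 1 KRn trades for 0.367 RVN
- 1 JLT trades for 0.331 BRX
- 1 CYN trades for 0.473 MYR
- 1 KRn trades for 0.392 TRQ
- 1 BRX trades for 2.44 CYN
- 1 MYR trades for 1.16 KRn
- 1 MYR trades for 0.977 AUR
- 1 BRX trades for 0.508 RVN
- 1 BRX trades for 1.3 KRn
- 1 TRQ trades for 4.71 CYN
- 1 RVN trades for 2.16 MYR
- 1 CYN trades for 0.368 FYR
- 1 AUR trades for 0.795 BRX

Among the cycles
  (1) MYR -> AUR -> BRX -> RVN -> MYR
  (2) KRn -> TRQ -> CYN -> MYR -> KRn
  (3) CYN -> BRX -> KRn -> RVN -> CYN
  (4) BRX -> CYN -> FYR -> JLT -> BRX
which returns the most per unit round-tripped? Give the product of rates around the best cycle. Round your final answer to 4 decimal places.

(1) 0.977 × 0.795 × 0.508 × 2.16 = 0.85227
(2) 0.392 × 4.71 × 0.473 × 1.16 = 1.01304
(3) 0.381 × 1.3 × 0.367 × 4.51 = 0.81981
(4) 2.44 × 0.368 × 2.72 × 0.331 = 0.80842
Highest is cycle (2) at 1.0130 (>1, arbitrage).

1.0130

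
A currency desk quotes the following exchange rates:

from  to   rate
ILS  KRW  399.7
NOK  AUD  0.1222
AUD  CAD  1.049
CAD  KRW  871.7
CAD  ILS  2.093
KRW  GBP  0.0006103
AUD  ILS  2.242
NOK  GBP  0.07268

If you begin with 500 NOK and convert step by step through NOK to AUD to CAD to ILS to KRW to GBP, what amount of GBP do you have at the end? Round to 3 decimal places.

32.724

500 NOK × 0.1222 = 61.1 AUD
61.1 AUD × 1.049 = 64.0939 CAD
64.0939 CAD × 2.093 = 134.1485327 ILS
134.1485327 ILS × 399.7 = 53619.16852019 KRW
53619.16852019 KRW × 0.0006103 = 32.723778547871957 GBP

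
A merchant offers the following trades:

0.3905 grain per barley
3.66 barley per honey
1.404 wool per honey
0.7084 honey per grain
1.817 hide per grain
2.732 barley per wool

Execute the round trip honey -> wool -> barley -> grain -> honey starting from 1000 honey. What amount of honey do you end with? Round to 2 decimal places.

1000 honey × 1.404 = 1404 wool
1404 wool × 2.732 = 3835.728 barley
3835.728 barley × 0.3905 = 1497.851784 grain
1497.851784 grain × 0.7084 = 1061.0782037856 honey

1061.08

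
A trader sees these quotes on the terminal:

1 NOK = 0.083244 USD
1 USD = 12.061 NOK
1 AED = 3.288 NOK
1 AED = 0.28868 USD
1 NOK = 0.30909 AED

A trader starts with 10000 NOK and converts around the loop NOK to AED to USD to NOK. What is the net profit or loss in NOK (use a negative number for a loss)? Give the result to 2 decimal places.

10000 NOK × 0.30909 = 3090.9 AED
3090.9 AED × 0.28868 = 892.281012 USD
892.281012 USD × 12.061 = 10761.801285732 NOK
Net change: 10761.801285732 − 10000 = 761.801285732 NOK

761.80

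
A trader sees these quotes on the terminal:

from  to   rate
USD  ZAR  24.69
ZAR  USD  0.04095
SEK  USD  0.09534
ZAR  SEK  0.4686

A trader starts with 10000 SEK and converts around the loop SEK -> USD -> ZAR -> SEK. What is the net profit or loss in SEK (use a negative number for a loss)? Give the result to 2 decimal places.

10000 SEK × 0.09534 = 953.4 USD
953.4 USD × 24.69 = 23539.446 ZAR
23539.446 ZAR × 0.4686 = 11030.5843956 SEK
Net change: 11030.5843956 − 10000 = 1030.5843956 SEK

1030.58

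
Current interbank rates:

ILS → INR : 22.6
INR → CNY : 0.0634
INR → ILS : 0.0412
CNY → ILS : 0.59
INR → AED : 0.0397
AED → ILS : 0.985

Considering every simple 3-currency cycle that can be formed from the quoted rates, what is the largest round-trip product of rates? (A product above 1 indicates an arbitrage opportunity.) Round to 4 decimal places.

ILS→INR→AED→ILS: 22.6 × 0.0397 × 0.985 = 0.88376
CNY→ILS→INR→CNY: 0.59 × 22.6 × 0.0634 = 0.84538
Maximum is ILS→INR→AED→ILS at 0.8838; no arbitrage — every cycle loses value.

0.8838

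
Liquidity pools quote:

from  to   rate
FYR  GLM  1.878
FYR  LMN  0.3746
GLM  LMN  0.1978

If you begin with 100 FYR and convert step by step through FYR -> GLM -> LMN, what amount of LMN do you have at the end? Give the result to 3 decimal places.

100 FYR × 1.878 = 187.8 GLM
187.8 GLM × 0.1978 = 37.14684 LMN

37.147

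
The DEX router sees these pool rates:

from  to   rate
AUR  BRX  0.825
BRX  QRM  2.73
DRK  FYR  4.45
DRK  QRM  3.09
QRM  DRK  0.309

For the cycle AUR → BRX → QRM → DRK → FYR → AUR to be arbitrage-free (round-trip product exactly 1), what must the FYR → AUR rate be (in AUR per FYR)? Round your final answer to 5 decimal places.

Known legs of the cycle: 0.825 × 2.73 × 0.309 × 4.45 = 3.0969563625
For no arbitrage the full-cycle product must be 1, so the missing rate is 1 / 3.0969563625 ≈ 0.3228977.

0.32290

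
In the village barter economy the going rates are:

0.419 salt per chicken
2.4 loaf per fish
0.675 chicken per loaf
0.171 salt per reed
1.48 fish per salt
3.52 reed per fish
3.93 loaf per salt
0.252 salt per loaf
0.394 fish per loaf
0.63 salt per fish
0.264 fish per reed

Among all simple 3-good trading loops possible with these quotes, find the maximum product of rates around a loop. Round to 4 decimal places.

chicken→salt→loaf→chicken: 0.419 × 3.93 × 0.675 = 1.11150
fish→salt→loaf→fish: 0.63 × 3.93 × 0.394 = 0.97550
fish→loaf→salt→fish: 2.4 × 0.252 × 1.48 = 0.89510
fish→reed→salt→fish: 3.52 × 0.171 × 1.48 = 0.89084
Maximum is chicken→salt→loaf→chicken at 1.1115; arbitrage exists.

1.1115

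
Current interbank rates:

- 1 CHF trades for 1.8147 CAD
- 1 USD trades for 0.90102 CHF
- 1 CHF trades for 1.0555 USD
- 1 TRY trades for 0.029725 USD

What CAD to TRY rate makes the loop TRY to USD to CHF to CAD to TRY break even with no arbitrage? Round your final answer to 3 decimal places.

20.575

Known legs of the cycle: 0.029725 × 0.90102 × 1.8147 = 0.04860278254665
For no arbitrage the full-cycle product must be 1, so the missing rate is 1 / 0.04860278254665 ≈ 20.57495.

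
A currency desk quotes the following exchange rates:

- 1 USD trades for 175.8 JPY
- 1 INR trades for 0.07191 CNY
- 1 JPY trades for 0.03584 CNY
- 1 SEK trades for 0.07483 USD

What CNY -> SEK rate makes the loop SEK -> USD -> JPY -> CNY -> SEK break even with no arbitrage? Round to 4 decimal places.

Known legs of the cycle: 0.07483 × 175.8 × 0.03584 = 0.47147928576
For no arbitrage the full-cycle product must be 1, so the missing rate is 1 / 0.47147928576 ≈ 2.120984.

2.1210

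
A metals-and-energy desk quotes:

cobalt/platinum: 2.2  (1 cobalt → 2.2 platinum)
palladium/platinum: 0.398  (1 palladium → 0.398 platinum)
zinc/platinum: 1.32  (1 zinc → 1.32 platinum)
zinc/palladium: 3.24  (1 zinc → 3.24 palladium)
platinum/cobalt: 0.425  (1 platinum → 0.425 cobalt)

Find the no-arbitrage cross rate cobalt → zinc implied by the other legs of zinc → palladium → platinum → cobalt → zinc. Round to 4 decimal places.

Known legs of the cycle: 3.24 × 0.398 × 0.425 = 0.548046
For no arbitrage the full-cycle product must be 1, so the missing rate is 1 / 0.548046 ≈ 1.824664.

1.8247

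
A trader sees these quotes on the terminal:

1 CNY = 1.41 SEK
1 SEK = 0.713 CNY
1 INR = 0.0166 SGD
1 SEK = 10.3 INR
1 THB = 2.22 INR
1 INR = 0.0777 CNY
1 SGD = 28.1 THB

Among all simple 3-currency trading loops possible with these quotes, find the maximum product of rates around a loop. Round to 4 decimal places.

SEK→INR→CNY→SEK: 10.3 × 0.0777 × 1.41 = 1.12844
THB→INR→SGD→THB: 2.22 × 0.0166 × 28.1 = 1.03554
Maximum is SEK→INR→CNY→SEK at 1.1284; arbitrage exists.

1.1284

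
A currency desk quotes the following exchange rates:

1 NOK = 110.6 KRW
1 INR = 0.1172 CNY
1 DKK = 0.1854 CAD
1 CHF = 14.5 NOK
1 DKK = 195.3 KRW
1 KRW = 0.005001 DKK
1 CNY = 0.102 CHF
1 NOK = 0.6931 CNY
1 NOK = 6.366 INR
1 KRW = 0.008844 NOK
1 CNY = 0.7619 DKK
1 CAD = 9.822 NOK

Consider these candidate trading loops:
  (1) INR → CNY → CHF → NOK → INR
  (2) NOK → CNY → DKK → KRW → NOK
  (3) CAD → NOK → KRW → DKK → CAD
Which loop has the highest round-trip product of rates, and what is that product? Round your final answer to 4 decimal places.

(1) 0.1172 × 0.102 × 14.5 × 6.366 = 1.10347
(2) 0.6931 × 0.7619 × 195.3 × 0.008844 = 0.91211
(3) 9.822 × 110.6 × 0.005001 × 0.1854 = 1.00721
Highest is cycle (1) at 1.1035 (>1, arbitrage).

1.1035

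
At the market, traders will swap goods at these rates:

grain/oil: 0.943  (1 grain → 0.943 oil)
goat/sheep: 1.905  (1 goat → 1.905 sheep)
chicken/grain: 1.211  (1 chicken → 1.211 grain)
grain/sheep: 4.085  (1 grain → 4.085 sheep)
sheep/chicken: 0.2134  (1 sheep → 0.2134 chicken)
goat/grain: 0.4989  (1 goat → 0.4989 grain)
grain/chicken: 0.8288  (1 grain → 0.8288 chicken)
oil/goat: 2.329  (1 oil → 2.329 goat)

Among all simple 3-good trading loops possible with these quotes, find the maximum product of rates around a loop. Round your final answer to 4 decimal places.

1.0957

grain→oil→goat→grain: 0.943 × 2.329 × 0.4989 = 1.09571
chicken→grain→sheep→chicken: 1.211 × 4.085 × 0.2134 = 1.05568
Maximum is grain→oil→goat→grain at 1.0957; arbitrage exists.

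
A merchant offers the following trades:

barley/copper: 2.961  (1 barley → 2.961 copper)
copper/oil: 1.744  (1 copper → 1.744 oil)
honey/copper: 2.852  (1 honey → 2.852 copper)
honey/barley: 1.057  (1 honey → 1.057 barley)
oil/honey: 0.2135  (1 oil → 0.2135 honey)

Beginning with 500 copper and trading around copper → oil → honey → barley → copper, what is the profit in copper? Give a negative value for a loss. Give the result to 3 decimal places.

500 copper × 1.744 = 872 oil
872 oil × 0.2135 = 186.172 honey
186.172 honey × 1.057 = 196.783804 barley
196.783804 barley × 2.961 = 582.676843644 copper
Net change: 582.676843644 − 500 = 82.676843644 copper

82.677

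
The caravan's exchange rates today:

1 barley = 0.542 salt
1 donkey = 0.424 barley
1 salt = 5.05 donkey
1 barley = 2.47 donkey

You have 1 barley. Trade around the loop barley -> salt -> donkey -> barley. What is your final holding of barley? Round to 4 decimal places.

1 barley × 0.542 = 0.542 salt
0.542 salt × 5.05 = 2.7371 donkey
2.7371 donkey × 0.424 = 1.1605304 barley

1.1605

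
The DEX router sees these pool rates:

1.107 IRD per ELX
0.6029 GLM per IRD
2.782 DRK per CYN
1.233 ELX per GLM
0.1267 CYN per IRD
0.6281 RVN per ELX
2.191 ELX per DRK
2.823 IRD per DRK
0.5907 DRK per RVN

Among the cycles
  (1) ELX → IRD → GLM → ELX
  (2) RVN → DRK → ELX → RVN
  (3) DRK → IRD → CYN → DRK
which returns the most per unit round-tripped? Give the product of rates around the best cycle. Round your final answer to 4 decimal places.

(1) 1.107 × 0.6029 × 1.233 = 0.82292
(2) 0.5907 × 2.191 × 0.6281 = 0.81290
(3) 2.823 × 0.1267 × 2.782 = 0.99505
Highest is cycle (3) at 0.9950 (≤1, no arbitrage).

0.9950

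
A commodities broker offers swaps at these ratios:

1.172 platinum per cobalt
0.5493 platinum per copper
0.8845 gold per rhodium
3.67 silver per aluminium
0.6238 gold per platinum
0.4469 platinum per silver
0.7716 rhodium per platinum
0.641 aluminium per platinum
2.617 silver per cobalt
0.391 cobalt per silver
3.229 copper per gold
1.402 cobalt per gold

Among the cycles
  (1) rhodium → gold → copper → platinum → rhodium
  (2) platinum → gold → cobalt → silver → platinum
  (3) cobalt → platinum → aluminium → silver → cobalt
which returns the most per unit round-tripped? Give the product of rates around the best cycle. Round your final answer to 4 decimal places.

1.2105

(1) 0.8845 × 3.229 × 0.5493 × 0.7716 = 1.21051
(2) 0.6238 × 1.402 × 2.617 × 0.4469 = 1.02284
(3) 1.172 × 0.641 × 3.67 × 0.391 = 1.07802
Highest is cycle (1) at 1.2105 (>1, arbitrage).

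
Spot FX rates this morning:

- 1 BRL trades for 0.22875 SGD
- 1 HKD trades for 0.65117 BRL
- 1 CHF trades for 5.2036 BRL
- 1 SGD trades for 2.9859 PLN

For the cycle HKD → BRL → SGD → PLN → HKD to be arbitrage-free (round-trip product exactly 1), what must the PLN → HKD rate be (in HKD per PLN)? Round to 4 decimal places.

Known legs of the cycle: 0.65117 × 0.22875 × 2.9859 = 0.44476514506125
For no arbitrage the full-cycle product must be 1, so the missing rate is 1 / 0.44476514506125 ≈ 2.248378.

2.2484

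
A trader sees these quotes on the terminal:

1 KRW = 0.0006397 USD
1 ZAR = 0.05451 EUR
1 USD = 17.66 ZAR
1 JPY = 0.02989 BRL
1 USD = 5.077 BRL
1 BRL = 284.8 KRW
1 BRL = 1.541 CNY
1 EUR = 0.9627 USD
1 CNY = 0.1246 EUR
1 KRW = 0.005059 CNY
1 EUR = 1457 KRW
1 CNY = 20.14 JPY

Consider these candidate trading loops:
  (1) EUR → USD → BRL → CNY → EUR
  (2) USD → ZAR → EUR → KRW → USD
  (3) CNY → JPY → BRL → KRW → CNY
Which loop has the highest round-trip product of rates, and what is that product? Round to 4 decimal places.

0.9385

(1) 0.9627 × 5.077 × 1.541 × 0.1246 = 0.93847
(2) 17.66 × 0.05451 × 1457 × 0.0006397 = 0.89723
(3) 20.14 × 0.02989 × 284.8 × 0.005059 = 0.86734
Highest is cycle (1) at 0.9385 (≤1, no arbitrage).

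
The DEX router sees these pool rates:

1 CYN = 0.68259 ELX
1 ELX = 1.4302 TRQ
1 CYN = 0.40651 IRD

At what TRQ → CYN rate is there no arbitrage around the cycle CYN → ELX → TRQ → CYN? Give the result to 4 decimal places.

1.0243

Known legs of the cycle: 0.68259 × 1.4302 = 0.976240218
For no arbitrage the full-cycle product must be 1, so the missing rate is 1 / 0.976240218 ≈ 1.024338.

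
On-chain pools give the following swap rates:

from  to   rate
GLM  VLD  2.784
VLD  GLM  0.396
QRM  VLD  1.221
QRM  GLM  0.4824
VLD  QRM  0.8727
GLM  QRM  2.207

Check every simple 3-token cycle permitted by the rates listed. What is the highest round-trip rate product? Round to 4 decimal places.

1.1720

GLM→VLD→QRM→GLM: 2.784 × 0.8727 × 0.4824 = 1.17204
GLM→QRM→VLD→GLM: 2.207 × 1.221 × 0.396 = 1.06712
Maximum is GLM→VLD→QRM→GLM at 1.1720; arbitrage exists.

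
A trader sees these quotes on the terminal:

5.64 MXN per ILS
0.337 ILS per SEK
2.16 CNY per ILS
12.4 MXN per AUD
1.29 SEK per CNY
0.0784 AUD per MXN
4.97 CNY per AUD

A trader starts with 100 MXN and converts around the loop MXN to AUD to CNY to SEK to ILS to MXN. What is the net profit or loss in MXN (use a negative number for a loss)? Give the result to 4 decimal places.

100 MXN × 0.0784 = 7.84 AUD
7.84 AUD × 4.97 = 38.9648 CNY
38.9648 CNY × 1.29 = 50.264592 SEK
50.264592 SEK × 0.337 = 16.939167504 ILS
16.939167504 ILS × 5.64 = 95.53690472256 MXN
Net change: 95.53690472256 − 100 = -4.46309527744 MXN

-4.4631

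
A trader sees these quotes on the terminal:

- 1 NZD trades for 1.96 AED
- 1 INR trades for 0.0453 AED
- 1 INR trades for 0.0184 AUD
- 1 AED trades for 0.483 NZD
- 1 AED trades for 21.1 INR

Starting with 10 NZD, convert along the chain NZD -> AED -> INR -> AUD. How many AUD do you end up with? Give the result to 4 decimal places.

10 NZD × 1.96 = 19.6 AED
19.6 AED × 21.1 = 413.56 INR
413.56 INR × 0.0184 = 7.609504 AUD

7.6095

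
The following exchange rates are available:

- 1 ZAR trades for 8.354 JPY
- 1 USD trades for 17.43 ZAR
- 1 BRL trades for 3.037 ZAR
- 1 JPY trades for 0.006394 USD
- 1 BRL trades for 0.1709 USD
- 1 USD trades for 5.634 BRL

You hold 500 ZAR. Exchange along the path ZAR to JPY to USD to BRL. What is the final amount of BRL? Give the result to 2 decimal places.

500 ZAR × 8.354 = 4177 JPY
4177 JPY × 0.006394 = 26.707738 USD
26.707738 USD × 5.634 = 150.471395892 BRL

150.47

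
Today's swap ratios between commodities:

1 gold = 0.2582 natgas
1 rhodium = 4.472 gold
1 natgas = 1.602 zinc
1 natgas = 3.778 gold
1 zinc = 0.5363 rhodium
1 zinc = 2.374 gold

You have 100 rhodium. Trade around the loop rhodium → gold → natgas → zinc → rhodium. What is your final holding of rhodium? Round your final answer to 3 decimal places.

100 rhodium × 4.472 = 447.2 gold
447.2 gold × 0.2582 = 115.46704 natgas
115.46704 natgas × 1.602 = 184.97819808 zinc
184.97819808 zinc × 0.5363 = 99.203807630304 rhodium

99.204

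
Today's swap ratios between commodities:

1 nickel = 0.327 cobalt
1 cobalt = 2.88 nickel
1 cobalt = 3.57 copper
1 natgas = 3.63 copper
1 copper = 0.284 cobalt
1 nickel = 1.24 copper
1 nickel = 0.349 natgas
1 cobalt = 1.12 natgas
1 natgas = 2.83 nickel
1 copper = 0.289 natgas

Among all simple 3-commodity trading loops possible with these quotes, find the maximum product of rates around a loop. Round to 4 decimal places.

1.1546

natgas→copper→cobalt→natgas: 3.63 × 0.284 × 1.12 = 1.15463
nickel→cobalt→natgas→nickel: 0.327 × 1.12 × 2.83 = 1.03646
nickel→copper→cobalt→nickel: 1.24 × 0.284 × 2.88 = 1.01422
nickel→copper→natgas→nickel: 1.24 × 0.289 × 2.83 = 1.01416
Maximum is natgas→copper→cobalt→natgas at 1.1546; arbitrage exists.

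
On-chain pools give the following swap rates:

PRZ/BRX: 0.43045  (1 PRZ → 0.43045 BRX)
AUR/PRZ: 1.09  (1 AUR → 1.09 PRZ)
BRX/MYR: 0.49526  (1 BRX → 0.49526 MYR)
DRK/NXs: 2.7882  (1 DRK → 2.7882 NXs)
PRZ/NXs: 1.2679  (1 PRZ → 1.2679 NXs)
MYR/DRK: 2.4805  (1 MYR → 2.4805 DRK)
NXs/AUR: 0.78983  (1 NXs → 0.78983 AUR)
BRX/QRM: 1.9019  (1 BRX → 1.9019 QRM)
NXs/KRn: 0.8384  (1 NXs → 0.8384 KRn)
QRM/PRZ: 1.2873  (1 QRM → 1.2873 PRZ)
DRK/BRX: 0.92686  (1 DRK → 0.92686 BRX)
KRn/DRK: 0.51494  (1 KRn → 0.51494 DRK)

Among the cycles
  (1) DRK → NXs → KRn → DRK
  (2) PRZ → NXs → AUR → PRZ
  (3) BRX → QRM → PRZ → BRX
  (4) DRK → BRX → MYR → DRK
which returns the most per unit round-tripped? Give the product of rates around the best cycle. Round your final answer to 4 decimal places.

(1) 2.7882 × 0.8384 × 0.51494 = 1.20374
(2) 1.2679 × 0.78983 × 1.09 = 1.09155
(3) 1.9019 × 1.2873 × 0.43045 = 1.05388
(4) 0.92686 × 0.49526 × 2.4805 = 1.13864
Highest is cycle (1) at 1.2037 (>1, arbitrage).

1.2037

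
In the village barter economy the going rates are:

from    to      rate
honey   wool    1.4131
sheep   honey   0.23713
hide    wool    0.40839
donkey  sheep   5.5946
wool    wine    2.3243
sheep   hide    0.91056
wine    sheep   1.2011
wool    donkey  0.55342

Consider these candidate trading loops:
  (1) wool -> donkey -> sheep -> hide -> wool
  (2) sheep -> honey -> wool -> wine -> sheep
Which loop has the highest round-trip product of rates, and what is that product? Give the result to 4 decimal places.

(1) 0.55342 × 5.5946 × 0.91056 × 0.40839 = 1.15135
(2) 0.23713 × 1.4131 × 2.3243 × 1.2011 = 0.93547
Highest is cycle (1) at 1.1514 (>1, arbitrage).

1.1514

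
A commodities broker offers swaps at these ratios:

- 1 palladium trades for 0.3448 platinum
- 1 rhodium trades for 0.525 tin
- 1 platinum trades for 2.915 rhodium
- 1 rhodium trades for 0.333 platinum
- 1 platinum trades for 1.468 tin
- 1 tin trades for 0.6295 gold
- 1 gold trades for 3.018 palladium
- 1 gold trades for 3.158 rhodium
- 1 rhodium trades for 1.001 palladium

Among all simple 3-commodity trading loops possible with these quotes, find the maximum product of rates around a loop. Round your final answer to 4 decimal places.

rhodium→tin→gold→rhodium: 0.525 × 0.6295 × 3.158 = 1.04368
platinum→rhodium→palladium→platinum: 2.915 × 1.001 × 0.3448 = 1.00610
Maximum is rhodium→tin→gold→rhodium at 1.0437; arbitrage exists.

1.0437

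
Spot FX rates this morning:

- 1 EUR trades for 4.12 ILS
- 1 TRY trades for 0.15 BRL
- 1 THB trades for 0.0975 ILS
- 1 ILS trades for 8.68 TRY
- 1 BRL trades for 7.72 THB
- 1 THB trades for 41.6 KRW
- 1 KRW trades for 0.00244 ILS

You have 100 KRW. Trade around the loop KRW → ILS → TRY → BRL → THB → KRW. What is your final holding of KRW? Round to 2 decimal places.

100 KRW × 0.00244 = 0.244 ILS
0.244 ILS × 8.68 = 2.11792 TRY
2.11792 TRY × 0.15 = 0.317688 BRL
0.317688 BRL × 7.72 = 2.45255136 THB
2.45255136 THB × 41.6 = 102.026136576 KRW

102.03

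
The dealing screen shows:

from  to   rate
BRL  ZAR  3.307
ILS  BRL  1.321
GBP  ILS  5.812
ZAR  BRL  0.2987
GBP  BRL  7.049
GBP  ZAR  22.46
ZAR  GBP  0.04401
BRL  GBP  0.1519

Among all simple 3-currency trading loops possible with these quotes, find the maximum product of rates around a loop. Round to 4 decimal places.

ILS→BRL→GBP→ILS: 1.321 × 0.1519 × 5.812 = 1.16624
ZAR→GBP→BRL→ZAR: 0.04401 × 7.049 × 3.307 = 1.02592
ZAR→BRL→GBP→ZAR: 0.2987 × 0.1519 × 22.46 = 1.01907
Maximum is ILS→BRL→GBP→ILS at 1.1662; arbitrage exists.

1.1662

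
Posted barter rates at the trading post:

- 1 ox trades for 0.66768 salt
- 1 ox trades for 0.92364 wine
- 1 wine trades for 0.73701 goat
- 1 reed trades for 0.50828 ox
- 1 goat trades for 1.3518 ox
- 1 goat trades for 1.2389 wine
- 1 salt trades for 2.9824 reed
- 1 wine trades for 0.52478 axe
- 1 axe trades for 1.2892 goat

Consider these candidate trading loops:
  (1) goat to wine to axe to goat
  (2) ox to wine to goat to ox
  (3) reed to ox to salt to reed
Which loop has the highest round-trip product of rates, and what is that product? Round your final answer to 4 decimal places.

1.0121

(1) 1.2389 × 0.52478 × 1.2892 = 0.83817
(2) 0.92364 × 0.73701 × 1.3518 = 0.92021
(3) 0.50828 × 0.66768 × 2.9824 = 1.01213
Highest is cycle (3) at 1.0121 (>1, arbitrage).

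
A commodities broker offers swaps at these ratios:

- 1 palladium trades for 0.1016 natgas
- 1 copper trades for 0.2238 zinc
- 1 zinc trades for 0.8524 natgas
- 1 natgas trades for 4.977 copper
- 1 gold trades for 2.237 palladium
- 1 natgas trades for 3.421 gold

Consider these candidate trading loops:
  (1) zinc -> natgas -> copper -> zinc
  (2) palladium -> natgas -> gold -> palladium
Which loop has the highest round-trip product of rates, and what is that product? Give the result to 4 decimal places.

(1) 0.8524 × 4.977 × 0.2238 = 0.94945
(2) 0.1016 × 3.421 × 2.237 = 0.77752
Highest is cycle (1) at 0.9494 (≤1, no arbitrage).

0.9494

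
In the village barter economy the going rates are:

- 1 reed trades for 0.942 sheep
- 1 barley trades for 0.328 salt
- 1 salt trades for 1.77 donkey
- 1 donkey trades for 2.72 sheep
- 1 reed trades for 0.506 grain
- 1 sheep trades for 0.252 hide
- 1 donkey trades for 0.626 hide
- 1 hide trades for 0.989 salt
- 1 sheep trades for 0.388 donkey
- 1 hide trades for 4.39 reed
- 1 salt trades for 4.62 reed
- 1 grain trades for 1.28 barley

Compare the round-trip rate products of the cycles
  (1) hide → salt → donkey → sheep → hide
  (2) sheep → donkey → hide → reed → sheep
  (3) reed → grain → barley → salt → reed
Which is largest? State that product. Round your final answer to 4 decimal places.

1.1999

(1) 0.989 × 1.77 × 2.72 × 0.252 = 1.19988
(2) 0.388 × 0.626 × 4.39 × 0.942 = 1.00443
(3) 0.506 × 1.28 × 0.328 × 4.62 = 0.98147
Highest is cycle (1) at 1.1999 (>1, arbitrage).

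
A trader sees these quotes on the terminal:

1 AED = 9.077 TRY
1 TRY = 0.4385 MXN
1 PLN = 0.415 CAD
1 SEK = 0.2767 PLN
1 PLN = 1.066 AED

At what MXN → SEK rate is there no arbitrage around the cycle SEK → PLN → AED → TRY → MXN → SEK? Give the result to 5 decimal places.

Known legs of the cycle: 0.2767 × 1.066 × 9.077 × 0.4385 = 1.1740275735019
For no arbitrage the full-cycle product must be 1, so the missing rate is 1 / 1.1740275735019 ≈ 0.8517688.

0.85177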